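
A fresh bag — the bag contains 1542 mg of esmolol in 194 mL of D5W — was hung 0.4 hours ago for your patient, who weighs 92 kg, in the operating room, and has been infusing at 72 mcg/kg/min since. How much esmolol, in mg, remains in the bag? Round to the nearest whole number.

Dose = 72 mcg/kg/min × 92 kg = 6624 mcg/min
6624 mcg/min × 60 min/hr = 397440 mcg/hr
Concentration = 1542 mg ÷ 194 mL = 7.948454 mg/mL = 7948.454 mcg/mL
Rate = 397440 mcg/hr ÷ 7948.454 mcg/mL = 50.00218 mL/hr
Volume infused = 50.00218 mL/hr × 0.4 hr = 20.00087 mL
Volume remaining = 194 − 20.00087 = 173.9991 mL
Drug remaining = 173.9991 mL × 7948.454 mcg/mL = 1383024 mcg = 1383.024 mg

1383 mg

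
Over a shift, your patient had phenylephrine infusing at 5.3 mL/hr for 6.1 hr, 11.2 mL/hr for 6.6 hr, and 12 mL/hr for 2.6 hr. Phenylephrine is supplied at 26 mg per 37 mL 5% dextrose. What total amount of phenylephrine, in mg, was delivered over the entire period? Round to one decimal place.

96.6 mg

Concentration = 26 mg ÷ 37 mL = 0.7027027 mg/mL
Stage 1: 5.3 mL/hr × 6.1 hr = 32.33 mL → 32.33 mL × 0.7027027 mg/mL = 22.71838 mg
Stage 2: 11.2 mL/hr × 6.6 hr = 73.92 mL → 73.92 mL × 0.7027027 mg/mL = 51.94378 mg
Stage 3: 12 mL/hr × 2.6 hr = 31.2 mL → 31.2 mL × 0.7027027 mg/mL = 21.92432 mg
Total = 22.71838 + 51.94378 + 21.92432 = 96.58649 mg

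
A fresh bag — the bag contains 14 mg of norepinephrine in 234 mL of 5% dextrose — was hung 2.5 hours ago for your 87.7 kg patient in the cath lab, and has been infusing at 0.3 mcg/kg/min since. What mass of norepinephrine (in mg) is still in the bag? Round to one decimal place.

10.1 mg

Dose = 0.3 mcg/kg/min × 87.7 kg = 26.31 mcg/min
26.31 mcg/min × 60 min/hr = 1578.6 mcg/hr
Concentration = 14 mg ÷ 234 mL = 0.05982906 mg/mL = 59.82906 mcg/mL
Rate = 1578.6 mcg/hr ÷ 59.82906 mcg/mL = 26.38517 mL/hr
Volume infused = 26.38517 mL/hr × 2.5 hr = 65.96293 mL
Volume remaining = 234 − 65.96293 = 168.0371 mL
Drug remaining = 168.0371 mL × 59.82906 mcg/mL = 10053.5 mcg = 10.0535 mg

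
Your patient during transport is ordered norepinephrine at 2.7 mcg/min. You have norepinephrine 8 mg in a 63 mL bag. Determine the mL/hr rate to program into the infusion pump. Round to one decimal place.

1.3 mL/hr

2.7 mcg/min × 60 min/hr = 162 mcg/hr
Concentration = 8 mg ÷ 63 mL = 0.1269841 mg/mL = 126.9841 mcg/mL
Rate = 162 mcg/hr ÷ 126.9841 mcg/mL = 1.27575 mL/hr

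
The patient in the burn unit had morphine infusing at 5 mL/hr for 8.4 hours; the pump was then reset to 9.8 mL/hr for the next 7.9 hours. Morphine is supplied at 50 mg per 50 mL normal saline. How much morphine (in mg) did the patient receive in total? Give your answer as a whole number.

119 mg

Concentration = 50 mg ÷ 50 mL = 1 mg/mL
Stage 1: 5 mL/hr × 8.4 hr = 42 mL → 42 mL × 1 mg/mL = 42 mg
Stage 2: 9.8 mL/hr × 7.9 hr = 77.42 mL → 77.42 mL × 1 mg/mL = 77.42 mg
Total = 42 + 77.42 = 119.42 mg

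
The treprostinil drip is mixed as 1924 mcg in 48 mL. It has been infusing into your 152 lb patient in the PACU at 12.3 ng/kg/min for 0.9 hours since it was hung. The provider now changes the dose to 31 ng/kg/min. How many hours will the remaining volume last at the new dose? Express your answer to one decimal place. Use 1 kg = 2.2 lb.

Initial rate:
Weight = 152 lb ÷ 2.2 lb/kg = 69.09091 kg
Dose = 12.3 ng/kg/min × 69.09091 kg = 849.8182 ng/min
849.8182 ng/min × 60 min/hr = 50989.09 ng/hr
Concentration = 1924 mcg ÷ 48 mL = 40.08333 mcg/mL = 40083.33 ng/mL
Rate = 50989.09 ng/hr ÷ 40083.33 ng/mL = 1.272077 mL/hr
Volume infused so far = 1.272077 mL/hr × 0.9 hr = 1.144869 mL
Volume remaining = 48 − 1.144869 = 46.85513 mL
New rate:
Dose = 31 ng/kg/min × 69.09091 kg = 2141.818 ng/min
2141.818 ng/min × 60 min/hr = 128509.1 ng/hr
Rate = 128509.1 ng/hr ÷ 40083.33 ng/mL = 3.206048 mL/hr
Time remaining = 46.85513 mL ÷ 3.206048 mL/hr = 14.61461 hr

14.6 hours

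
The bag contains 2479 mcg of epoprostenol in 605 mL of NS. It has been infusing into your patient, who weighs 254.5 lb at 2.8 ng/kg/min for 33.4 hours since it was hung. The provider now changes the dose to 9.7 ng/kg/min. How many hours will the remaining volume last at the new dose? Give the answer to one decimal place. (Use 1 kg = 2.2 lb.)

Initial rate:
Weight = 254.5 lb ÷ 2.2 lb/kg = 115.6818 kg
Dose = 2.8 ng/kg/min × 115.6818 kg = 323.9091 ng/min
323.9091 ng/min × 60 min/hr = 19434.55 ng/hr
Concentration = 2479 mcg ÷ 605 mL = 4.097521 mcg/mL = 4097.521 ng/mL
Rate = 19434.55 ng/hr ÷ 4097.521 ng/mL = 4.743001 mL/hr
Volume infused so far = 4.743001 mL/hr × 33.4 hr = 158.4162 mL
Volume remaining = 605 − 158.4162 = 446.5838 mL
New rate:
Dose = 9.7 ng/kg/min × 115.6818 kg = 1122.114 ng/min
1122.114 ng/min × 60 min/hr = 67326.82 ng/hr
Rate = 67326.82 ng/hr ÷ 4097.521 ng/mL = 16.43111 mL/hr
Time remaining = 446.5838 mL ÷ 16.43111 mL/hr = 27.17916 hr

27.2 hours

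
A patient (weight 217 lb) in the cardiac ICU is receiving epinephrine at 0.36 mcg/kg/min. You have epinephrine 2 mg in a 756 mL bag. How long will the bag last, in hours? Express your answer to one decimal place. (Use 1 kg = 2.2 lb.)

Weight = 217 lb ÷ 2.2 lb/kg = 98.63636 kg
Dose = 0.36 mcg/kg/min × 98.63636 kg = 35.50909 mcg/min
35.50909 mcg/min × 60 min/hr = 2130.545 mcg/hr
Concentration = 2 mg ÷ 756 mL = 0.002645503 mg/mL = 2.645503 mcg/mL
Rate = 2130.545 mcg/hr ÷ 2.645503 mcg/mL = 805.3462 mL/hr
Duration = 756 mL ÷ 805.3462 mL/hr = 0.9387267 hr

0.9 hours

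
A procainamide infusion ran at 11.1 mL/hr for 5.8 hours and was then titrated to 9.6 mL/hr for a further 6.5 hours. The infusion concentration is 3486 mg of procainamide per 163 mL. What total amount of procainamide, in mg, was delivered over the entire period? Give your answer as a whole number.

Concentration = 3486 mg ÷ 163 mL = 21.3865 mg/mL
Stage 1: 11.1 mL/hr × 5.8 hr = 64.38 mL → 64.38 mL × 21.3865 mg/mL = 1376.863 mg
Stage 2: 9.6 mL/hr × 6.5 hr = 62.4 mL → 62.4 mL × 21.3865 mg/mL = 1334.518 mg
Total = 1376.863 + 1334.518 = 2711.381 mg

2711 mg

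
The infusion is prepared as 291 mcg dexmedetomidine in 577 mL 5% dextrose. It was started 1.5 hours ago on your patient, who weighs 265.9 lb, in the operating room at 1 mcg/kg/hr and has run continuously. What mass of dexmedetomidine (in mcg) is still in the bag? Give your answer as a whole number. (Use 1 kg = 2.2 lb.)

Weight = 265.9 lb ÷ 2.2 lb/kg = 120.8636 kg
Dose = 1 mcg/kg/hr × 120.8636 kg = 120.8636 mcg/hr
Concentration = 291 mcg ÷ 577 mL = 0.5043328 mcg/mL
Rate = 120.8636 mcg/hr ÷ 0.5043328 mcg/mL = 239.6506 mL/hr
Volume infused = 239.6506 mL/hr × 1.5 hr = 359.4759 mL
Volume remaining = 577 − 359.4759 = 217.5241 mL
Drug remaining = 217.5241 mL × 0.5043328 mcg/mL = 109.7045 mcg

110 mcg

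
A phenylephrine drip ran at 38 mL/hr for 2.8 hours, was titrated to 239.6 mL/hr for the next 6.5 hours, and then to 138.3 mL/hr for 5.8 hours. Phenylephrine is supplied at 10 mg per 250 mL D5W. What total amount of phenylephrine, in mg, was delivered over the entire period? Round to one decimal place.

Concentration = 10 mg ÷ 250 mL = 0.04 mg/mL
Stage 1: 38 mL/hr × 2.8 hr = 106.4 mL → 106.4 mL × 0.04 mg/mL = 4.256 mg
Stage 2: 239.6 mL/hr × 6.5 hr = 1557.4 mL → 1557.4 mL × 0.04 mg/mL = 62.296 mg
Stage 3: 138.3 mL/hr × 5.8 hr = 802.14 mL → 802.14 mL × 0.04 mg/mL = 32.0856 mg
Total = 4.256 + 62.296 + 32.0856 = 98.6376 mg

98.6 mg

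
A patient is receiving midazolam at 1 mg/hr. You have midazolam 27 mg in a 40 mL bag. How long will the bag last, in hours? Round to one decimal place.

Concentration = 27 mg ÷ 40 mL = 0.675 mg/mL
Rate = 1 mg/hr ÷ 0.675 mg/mL = 1.481481 mL/hr
Duration = 40 mL ÷ 1.481481 mL/hr = 27 hr

27.0 hours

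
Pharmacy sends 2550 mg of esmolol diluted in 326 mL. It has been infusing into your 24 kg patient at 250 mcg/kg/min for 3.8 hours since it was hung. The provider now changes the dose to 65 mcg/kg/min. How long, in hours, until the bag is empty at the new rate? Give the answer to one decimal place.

12.6 hours

Initial rate:
Dose = 250 mcg/kg/min × 24 kg = 6000 mcg/min
6000 mcg/min × 60 min/hr = 360000 mcg/hr
Concentration = 2550 mg ÷ 326 mL = 7.822086 mg/mL = 7822.086 mcg/mL
Rate = 360000 mcg/hr ÷ 7822.086 mcg/mL = 46.02353 mL/hr
Volume infused so far = 46.02353 mL/hr × 3.8 hr = 174.8894 mL
Volume remaining = 326 − 174.8894 = 151.1106 mL
New rate:
Dose = 65 mcg/kg/min × 24 kg = 1560 mcg/min
1560 mcg/min × 60 min/hr = 93600 mcg/hr
Rate = 93600 mcg/hr ÷ 7822.086 mcg/mL = 11.96612 mL/hr
Time remaining = 151.1106 mL ÷ 11.96612 mL/hr = 12.62821 hr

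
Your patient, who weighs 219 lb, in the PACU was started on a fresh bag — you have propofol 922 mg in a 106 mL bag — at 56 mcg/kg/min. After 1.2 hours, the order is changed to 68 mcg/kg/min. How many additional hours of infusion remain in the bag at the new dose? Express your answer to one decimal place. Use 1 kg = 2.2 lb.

1.3 hours

Initial rate:
Weight = 219 lb ÷ 2.2 lb/kg = 99.54545 kg
Dose = 56 mcg/kg/min × 99.54545 kg = 5574.545 mcg/min
5574.545 mcg/min × 60 min/hr = 334472.7 mcg/hr
Concentration = 922 mg ÷ 106 mL = 8.698113 mg/mL = 8698.113 mcg/mL
Rate = 334472.7 mcg/hr ÷ 8698.113 mcg/mL = 38.45348 mL/hr
Volume infused so far = 38.45348 mL/hr × 1.2 hr = 46.14418 mL
Volume remaining = 106 − 46.14418 = 59.85582 mL
New rate:
Dose = 68 mcg/kg/min × 99.54545 kg = 6769.091 mcg/min
6769.091 mcg/min × 60 min/hr = 406145.5 mcg/hr
Rate = 406145.5 mcg/hr ÷ 8698.113 mcg/mL = 46.69351 mL/hr
Time remaining = 59.85582 mL ÷ 46.69351 mL/hr = 1.281887 hr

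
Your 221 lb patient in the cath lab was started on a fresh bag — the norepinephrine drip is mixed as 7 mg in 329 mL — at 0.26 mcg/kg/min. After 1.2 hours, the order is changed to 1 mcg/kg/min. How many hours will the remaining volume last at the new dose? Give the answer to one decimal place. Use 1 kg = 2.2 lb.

Initial rate:
Weight = 221 lb ÷ 2.2 lb/kg = 100.4545 kg
Dose = 0.26 mcg/kg/min × 100.4545 kg = 26.11818 mcg/min
26.11818 mcg/min × 60 min/hr = 1567.091 mcg/hr
Concentration = 7 mg ÷ 329 mL = 0.0212766 mg/mL = 21.2766 mcg/mL
Rate = 1567.091 mcg/hr ÷ 21.2766 mcg/mL = 73.65327 mL/hr
Volume infused so far = 73.65327 mL/hr × 1.2 hr = 88.38393 mL
Volume remaining = 329 − 88.38393 = 240.6161 mL
New rate:
Dose = 1 mcg/kg/min × 100.4545 kg = 100.4545 mcg/min
100.4545 mcg/min × 60 min/hr = 6027.273 mcg/hr
Rate = 6027.273 mcg/hr ÷ 21.2766 mcg/mL = 283.2818 mL/hr
Time remaining = 240.6161 mL ÷ 283.2818 mL/hr = 0.8493876 hr

0.8 hours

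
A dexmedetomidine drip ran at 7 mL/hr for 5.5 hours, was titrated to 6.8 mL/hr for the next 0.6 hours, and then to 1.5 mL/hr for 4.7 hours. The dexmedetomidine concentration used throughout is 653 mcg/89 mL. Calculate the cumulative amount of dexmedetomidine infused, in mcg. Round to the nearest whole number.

364 mcg

Concentration = 653 mcg ÷ 89 mL = 7.337079 mcg/mL
Stage 1: 7 mL/hr × 5.5 hr = 38.5 mL → 38.5 mL × 7.337079 mcg/mL = 282.4775 mcg
Stage 2: 6.8 mL/hr × 0.6 hr = 4.08 mL → 4.08 mL × 7.337079 mcg/mL = 29.93528 mcg
Stage 3: 1.5 mL/hr × 4.7 hr = 7.05 mL → 7.05 mL × 7.337079 mcg/mL = 51.7264 mcg
Total = 282.4775 + 29.93528 + 51.7264 = 364.1392 mcg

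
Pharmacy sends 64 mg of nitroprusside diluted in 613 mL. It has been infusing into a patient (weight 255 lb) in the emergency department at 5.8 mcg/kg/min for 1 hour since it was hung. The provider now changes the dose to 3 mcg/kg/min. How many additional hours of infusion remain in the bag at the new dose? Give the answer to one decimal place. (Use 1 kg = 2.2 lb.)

Initial rate:
Weight = 255 lb ÷ 2.2 lb/kg = 115.9091 kg
Dose = 5.8 mcg/kg/min × 115.9091 kg = 672.2727 mcg/min
672.2727 mcg/min × 60 min/hr = 40336.36 mcg/hr
Concentration = 64 mg ÷ 613 mL = 0.1044046 mg/mL = 104.4046 mcg/mL
Rate = 40336.36 mcg/hr ÷ 104.4046 mcg/mL = 386.3467 mL/hr
Volume infused so far = 386.3467 mL/hr × 1 hr = 386.3467 mL
Volume remaining = 613 − 386.3467 = 226.6533 mL
New rate:
Dose = 3 mcg/kg/min × 115.9091 kg = 347.7273 mcg/min
347.7273 mcg/min × 60 min/hr = 20863.64 mcg/hr
Rate = 20863.64 mcg/hr ÷ 104.4046 mcg/mL = 199.8345 mL/hr
Time remaining = 226.6533 mL ÷ 199.8345 mL/hr = 1.134205 hr

1.1 hours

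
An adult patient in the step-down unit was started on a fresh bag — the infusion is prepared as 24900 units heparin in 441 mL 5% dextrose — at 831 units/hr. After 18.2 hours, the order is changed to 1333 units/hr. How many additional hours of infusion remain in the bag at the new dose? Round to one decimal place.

7.3 hours

Initial rate:
Concentration = 24900 units ÷ 441 mL = 56.46259 units/mL
Rate = 831 units/hr ÷ 56.46259 units/mL = 14.71771 mL/hr
Volume infused so far = 14.71771 mL/hr × 18.2 hr = 267.8623 mL
Volume remaining = 441 − 267.8623 = 173.1377 mL
New rate:
Rate = 1333 units/hr ÷ 56.46259 units/mL = 23.60855 mL/hr
Time remaining = 173.1377 mL ÷ 23.60855 mL/hr = 7.333683 hr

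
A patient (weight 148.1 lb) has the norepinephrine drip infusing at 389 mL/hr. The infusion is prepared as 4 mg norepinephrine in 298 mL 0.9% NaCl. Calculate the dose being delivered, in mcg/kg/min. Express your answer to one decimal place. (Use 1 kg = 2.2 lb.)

1.3 mcg/kg/min

Weight = 148.1 lb ÷ 2.2 lb/kg = 67.31818 kg
Concentration = 4 mg ÷ 298 mL = 0.01342282 mg/mL = 13.42282 mcg/mL
Drug rate = 389 mL/hr × 13.42282 mcg/mL = 5221.477 mcg/hr
5221.477 mcg/hr ÷ 60 min/hr = 87.02461 mcg/min
87.02461 mcg/min ÷ 67.31818 kg = 1.292736 mcg/kg/min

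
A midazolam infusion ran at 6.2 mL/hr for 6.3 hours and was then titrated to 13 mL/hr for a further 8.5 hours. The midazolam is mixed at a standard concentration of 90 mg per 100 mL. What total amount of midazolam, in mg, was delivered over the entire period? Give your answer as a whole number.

Concentration = 90 mg ÷ 100 mL = 0.9 mg/mL
Stage 1: 6.2 mL/hr × 6.3 hr = 39.06 mL → 39.06 mL × 0.9 mg/mL = 35.154 mg
Stage 2: 13 mL/hr × 8.5 hr = 110.5 mL → 110.5 mL × 0.9 mg/mL = 99.45 mg
Total = 35.154 + 99.45 = 134.604 mg

135 mg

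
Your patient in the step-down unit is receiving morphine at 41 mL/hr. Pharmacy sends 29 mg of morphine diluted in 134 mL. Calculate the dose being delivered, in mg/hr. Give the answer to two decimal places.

8.87 mg/hr

Concentration = 29 mg ÷ 134 mL = 0.2164179 mg/mL
Drug rate = 41 mL/hr × 0.2164179 mg/mL = 8.873134 mg/hr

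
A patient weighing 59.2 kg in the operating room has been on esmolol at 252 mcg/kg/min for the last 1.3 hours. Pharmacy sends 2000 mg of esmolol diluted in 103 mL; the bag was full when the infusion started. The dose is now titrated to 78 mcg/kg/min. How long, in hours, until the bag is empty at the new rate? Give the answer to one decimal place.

Initial rate:
Dose = 252 mcg/kg/min × 59.2 kg = 14918.4 mcg/min
14918.4 mcg/min × 60 min/hr = 895104 mcg/hr
Concentration = 2000 mg ÷ 103 mL = 19.41748 mg/mL = 19417.48 mcg/mL
Rate = 895104 mcg/hr ÷ 19417.48 mcg/mL = 46.09786 mL/hr
Volume infused so far = 46.09786 mL/hr × 1.3 hr = 59.92721 mL
Volume remaining = 103 − 59.92721 = 43.07279 mL
New rate:
Dose = 78 mcg/kg/min × 59.2 kg = 4617.6 mcg/min
4617.6 mcg/min × 60 min/hr = 277056 mcg/hr
Rate = 277056 mcg/hr ÷ 19417.48 mcg/mL = 14.26838 mL/hr
Time remaining = 43.07279 mL ÷ 14.26838 mL/hr = 3.018757 hr

3.0 hours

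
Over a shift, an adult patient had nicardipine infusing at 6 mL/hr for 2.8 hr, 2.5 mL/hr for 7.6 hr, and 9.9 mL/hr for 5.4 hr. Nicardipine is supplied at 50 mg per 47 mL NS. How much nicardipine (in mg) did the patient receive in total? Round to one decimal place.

95.0 mg

Concentration = 50 mg ÷ 47 mL = 1.06383 mg/mL
Stage 1: 6 mL/hr × 2.8 hr = 16.8 mL → 16.8 mL × 1.06383 mg/mL = 17.87234 mg
Stage 2: 2.5 mL/hr × 7.6 hr = 19 mL → 19 mL × 1.06383 mg/mL = 20.21277 mg
Stage 3: 9.9 mL/hr × 5.4 hr = 53.46 mL → 53.46 mL × 1.06383 mg/mL = 56.87234 mg
Total = 17.87234 + 20.21277 + 56.87234 = 94.95745 mg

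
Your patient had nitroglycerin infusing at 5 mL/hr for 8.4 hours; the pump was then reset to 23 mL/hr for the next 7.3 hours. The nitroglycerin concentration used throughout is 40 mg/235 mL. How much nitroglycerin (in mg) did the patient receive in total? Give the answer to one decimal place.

Concentration = 40 mg ÷ 235 mL = 0.1702128 mg/mL
Stage 1: 5 mL/hr × 8.4 hr = 42 mL → 42 mL × 0.1702128 mg/mL = 7.148936 mg
Stage 2: 23 mL/hr × 7.3 hr = 167.9 mL → 167.9 mL × 0.1702128 mg/mL = 28.57872 mg
Total = 7.148936 + 28.57872 = 35.72766 mg

35.7 mg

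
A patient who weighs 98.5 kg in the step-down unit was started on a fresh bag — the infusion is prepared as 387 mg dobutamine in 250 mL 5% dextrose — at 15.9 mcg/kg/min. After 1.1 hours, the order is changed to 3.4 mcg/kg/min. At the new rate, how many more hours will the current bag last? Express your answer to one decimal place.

14.1 hours

Initial rate:
Dose = 15.9 mcg/kg/min × 98.5 kg = 1566.15 mcg/min
1566.15 mcg/min × 60 min/hr = 93969 mcg/hr
Concentration = 387 mg ÷ 250 mL = 1.548 mg/mL = 1548 mcg/mL
Rate = 93969 mcg/hr ÷ 1548 mcg/mL = 60.70349 mL/hr
Volume infused so far = 60.70349 mL/hr × 1.1 hr = 66.77384 mL
Volume remaining = 250 − 66.77384 = 183.2262 mL
New rate:
Dose = 3.4 mcg/kg/min × 98.5 kg = 334.9 mcg/min
334.9 mcg/min × 60 min/hr = 20094 mcg/hr
Rate = 20094 mcg/hr ÷ 1548 mcg/mL = 12.98062 mL/hr
Time remaining = 183.2262 mL ÷ 12.98062 mL/hr = 14.11536 hr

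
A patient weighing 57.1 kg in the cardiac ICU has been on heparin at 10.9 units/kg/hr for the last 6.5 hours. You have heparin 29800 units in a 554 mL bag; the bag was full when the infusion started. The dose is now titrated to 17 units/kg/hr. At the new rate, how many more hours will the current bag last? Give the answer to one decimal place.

Initial rate:
Dose = 10.9 units/kg/hr × 57.1 kg = 622.39 units/hr
Concentration = 29800 units ÷ 554 mL = 53.79061 units/mL
Rate = 622.39 units/hr ÷ 53.79061 units/mL = 11.57061 mL/hr
Volume infused so far = 11.57061 mL/hr × 6.5 hr = 75.20894 mL
Volume remaining = 554 − 75.20894 = 478.7911 mL
New rate:
Dose = 17 units/kg/hr × 57.1 kg = 970.7 units/hr
Rate = 970.7 units/hr ÷ 53.79061 units/mL = 18.0459 mL/hr
Time remaining = 478.7911 mL ÷ 18.0459 mL/hr = 26.53185 hr

26.5 hours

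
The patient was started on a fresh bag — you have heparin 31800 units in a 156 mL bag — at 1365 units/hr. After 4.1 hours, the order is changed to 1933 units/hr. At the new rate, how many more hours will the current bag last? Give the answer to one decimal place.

Initial rate:
Concentration = 31800 units ÷ 156 mL = 203.8462 units/mL
Rate = 1365 units/hr ÷ 203.8462 units/mL = 6.696226 mL/hr
Volume infused so far = 6.696226 mL/hr × 4.1 hr = 27.45453 mL
Volume remaining = 156 − 27.45453 = 128.5455 mL
New rate:
Rate = 1933 units/hr ÷ 203.8462 units/mL = 9.482642 mL/hr
Time remaining = 128.5455 mL ÷ 9.482642 mL/hr = 13.55587 hr

13.6 hours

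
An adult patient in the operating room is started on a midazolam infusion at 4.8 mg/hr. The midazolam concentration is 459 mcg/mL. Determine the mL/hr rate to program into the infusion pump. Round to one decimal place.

10.5 mL/hr

Concentration = 459 mcg/mL = 0.459 mg/mL
Rate = 4.8 mg/hr ÷ 0.459 mg/mL = 10.45752 mL/hr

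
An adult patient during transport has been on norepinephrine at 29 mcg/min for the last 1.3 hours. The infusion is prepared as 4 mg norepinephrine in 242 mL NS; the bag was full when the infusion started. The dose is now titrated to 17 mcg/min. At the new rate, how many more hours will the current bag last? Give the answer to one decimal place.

1.7 hours

Initial rate:
29 mcg/min × 60 min/hr = 1740 mcg/hr
Concentration = 4 mg ÷ 242 mL = 0.01652893 mg/mL = 16.52893 mcg/mL
Rate = 1740 mcg/hr ÷ 16.52893 mcg/mL = 105.27 mL/hr
Volume infused so far = 105.27 mL/hr × 1.3 hr = 136.851 mL
Volume remaining = 242 − 136.851 = 105.149 mL
New rate:
17 mcg/min × 60 min/hr = 1020 mcg/hr
Rate = 1020 mcg/hr ÷ 16.52893 mcg/mL = 61.71 mL/hr
Time remaining = 105.149 mL ÷ 61.71 mL/hr = 1.703922 hr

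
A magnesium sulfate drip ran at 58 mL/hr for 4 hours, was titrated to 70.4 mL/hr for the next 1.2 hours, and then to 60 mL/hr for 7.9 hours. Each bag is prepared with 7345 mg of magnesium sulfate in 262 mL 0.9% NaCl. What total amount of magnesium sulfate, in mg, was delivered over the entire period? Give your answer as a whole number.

Concentration = 7345 mg ÷ 262 mL = 28.03435 mg/mL
Stage 1: 58 mL/hr × 4 hr = 232 mL → 232 mL × 28.03435 mg/mL = 6503.969 mg
Stage 2: 70.4 mL/hr × 1.2 hr = 84.48 mL → 84.48 mL × 28.03435 mg/mL = 2368.342 mg
Stage 3: 60 mL/hr × 7.9 hr = 474 mL → 474 mL × 28.03435 mg/mL = 13288.28 mg
Total = 6503.969 + 2368.342 + 13288.28 = 22160.59 mg

22161 mg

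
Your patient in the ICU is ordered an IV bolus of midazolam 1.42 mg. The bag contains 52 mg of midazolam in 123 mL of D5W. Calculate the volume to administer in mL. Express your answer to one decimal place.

3.4 mL

Concentration = 52 mg ÷ 123 mL = 0.4227642 mg/mL
Volume = 1.42 mg ÷ 0.4227642 mg/mL = 3.358846 mL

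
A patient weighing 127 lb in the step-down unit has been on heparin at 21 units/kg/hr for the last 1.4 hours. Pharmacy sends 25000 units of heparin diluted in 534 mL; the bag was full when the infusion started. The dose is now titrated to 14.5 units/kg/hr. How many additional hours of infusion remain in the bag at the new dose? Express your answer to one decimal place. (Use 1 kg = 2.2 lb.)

27.8 hours

Initial rate:
Weight = 127 lb ÷ 2.2 lb/kg = 57.72727 kg
Dose = 21 units/kg/hr × 57.72727 kg = 1212.273 units/hr
Concentration = 25000 units ÷ 534 mL = 46.81648 units/mL
Rate = 1212.273 units/hr ÷ 46.81648 units/mL = 25.89415 mL/hr
Volume infused so far = 25.89415 mL/hr × 1.4 hr = 36.2518 mL
Volume remaining = 534 − 36.2518 = 497.7482 mL
New rate:
Dose = 14.5 units/kg/hr × 57.72727 kg = 837.0455 units/hr
Rate = 837.0455 units/hr ÷ 46.81648 units/mL = 17.87929 mL/hr
Time remaining = 497.7482 mL ÷ 17.87929 mL/hr = 27.83937 hr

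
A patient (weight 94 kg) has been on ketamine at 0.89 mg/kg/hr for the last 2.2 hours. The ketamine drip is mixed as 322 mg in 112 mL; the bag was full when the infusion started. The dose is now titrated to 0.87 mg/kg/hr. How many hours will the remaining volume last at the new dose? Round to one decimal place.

1.7 hours

Initial rate:
Dose = 0.89 mg/kg/hr × 94 kg = 83.66 mg/hr
Concentration = 322 mg ÷ 112 mL = 2.875 mg/mL
Rate = 83.66 mg/hr ÷ 2.875 mg/mL = 29.09913 mL/hr
Volume infused so far = 29.09913 mL/hr × 2.2 hr = 64.01809 mL
Volume remaining = 112 − 64.01809 = 47.98191 mL
New rate:
Dose = 0.87 mg/kg/hr × 94 kg = 81.78 mg/hr
Rate = 81.78 mg/hr ÷ 2.875 mg/mL = 28.44522 mL/hr
Time remaining = 47.98191 mL ÷ 28.44522 mL/hr = 1.686818 hr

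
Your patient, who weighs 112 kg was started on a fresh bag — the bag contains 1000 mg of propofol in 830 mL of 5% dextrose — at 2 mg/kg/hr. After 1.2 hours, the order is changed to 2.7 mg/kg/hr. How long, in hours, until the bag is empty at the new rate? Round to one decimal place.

Initial rate:
Dose = 2 mg/kg/hr × 112 kg = 224 mg/hr
Concentration = 1000 mg ÷ 830 mL = 1.204819 mg/mL
Rate = 224 mg/hr ÷ 1.204819 mg/mL = 185.92 mL/hr
Volume infused so far = 185.92 mL/hr × 1.2 hr = 223.104 mL
Volume remaining = 830 − 223.104 = 606.896 mL
New rate:
Dose = 2.7 mg/kg/hr × 112 kg = 302.4 mg/hr
Rate = 302.4 mg/hr ÷ 1.204819 mg/mL = 250.992 mL/hr
Time remaining = 606.896 mL ÷ 250.992 mL/hr = 2.417989 hr

2.4 hours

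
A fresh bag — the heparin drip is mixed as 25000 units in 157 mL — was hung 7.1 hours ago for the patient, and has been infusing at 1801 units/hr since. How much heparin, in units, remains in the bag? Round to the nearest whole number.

Concentration = 25000 units ÷ 157 mL = 159.2357 units/mL
Rate = 1801 units/hr ÷ 159.2357 units/mL = 11.31028 mL/hr
Volume infused = 11.31028 mL/hr × 7.1 hr = 80.30299 mL
Volume remaining = 157 − 80.30299 = 76.69701 mL
Drug remaining = 76.69701 mL × 159.2357 units/mL = 12212.9 units

12213 units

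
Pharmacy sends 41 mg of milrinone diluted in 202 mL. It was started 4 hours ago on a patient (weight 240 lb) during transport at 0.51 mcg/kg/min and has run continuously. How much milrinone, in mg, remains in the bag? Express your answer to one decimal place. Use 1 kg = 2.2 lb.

27.6 mg

Weight = 240 lb ÷ 2.2 lb/kg = 109.0909 kg
Dose = 0.51 mcg/kg/min × 109.0909 kg = 55.63636 mcg/min
55.63636 mcg/min × 60 min/hr = 3338.182 mcg/hr
Concentration = 41 mg ÷ 202 mL = 0.2029703 mg/mL = 202.9703 mcg/mL
Rate = 3338.182 mcg/hr ÷ 202.9703 mcg/mL = 16.44665 mL/hr
Volume infused = 16.44665 mL/hr × 4 hr = 65.78661 mL
Volume remaining = 202 − 65.78661 = 136.2134 mL
Drug remaining = 136.2134 mL × 202.9703 mcg/mL = 27647.27 mcg = 27.64727 mg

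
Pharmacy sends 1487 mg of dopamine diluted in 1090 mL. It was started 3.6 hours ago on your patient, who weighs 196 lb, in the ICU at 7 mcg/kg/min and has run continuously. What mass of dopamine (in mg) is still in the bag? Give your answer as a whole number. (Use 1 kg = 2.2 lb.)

1352 mg

Weight = 196 lb ÷ 2.2 lb/kg = 89.09091 kg
Dose = 7 mcg/kg/min × 89.09091 kg = 623.6364 mcg/min
623.6364 mcg/min × 60 min/hr = 37418.18 mcg/hr
Concentration = 1487 mg ÷ 1090 mL = 1.36422 mg/mL = 1364.22 mcg/mL
Rate = 37418.18 mcg/hr ÷ 1364.22 mcg/mL = 27.42826 mL/hr
Volume infused = 27.42826 mL/hr × 3.6 hr = 98.74173 mL
Volume remaining = 1090 − 98.74173 = 991.2583 mL
Drug remaining = 991.2583 mL × 1364.22 mcg/mL = 1352295 mcg = 1352.295 mg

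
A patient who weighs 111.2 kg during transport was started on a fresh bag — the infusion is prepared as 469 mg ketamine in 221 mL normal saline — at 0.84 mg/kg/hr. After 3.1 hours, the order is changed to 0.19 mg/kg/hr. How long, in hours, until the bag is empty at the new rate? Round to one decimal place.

Initial rate:
Dose = 0.84 mg/kg/hr × 111.2 kg = 93.408 mg/hr
Concentration = 469 mg ÷ 221 mL = 2.122172 mg/mL
Rate = 93.408 mg/hr ÷ 2.122172 mg/mL = 44.01528 mL/hr
Volume infused so far = 44.01528 mL/hr × 3.1 hr = 136.4474 mL
Volume remaining = 221 − 136.4474 = 84.55262 mL
New rate:
Dose = 0.19 mg/kg/hr × 111.2 kg = 21.128 mg/hr
Rate = 21.128 mg/hr ÷ 2.122172 mg/mL = 9.955838 mL/hr
Time remaining = 84.55262 mL ÷ 9.955838 mL/hr = 8.492768 hr

8.5 hours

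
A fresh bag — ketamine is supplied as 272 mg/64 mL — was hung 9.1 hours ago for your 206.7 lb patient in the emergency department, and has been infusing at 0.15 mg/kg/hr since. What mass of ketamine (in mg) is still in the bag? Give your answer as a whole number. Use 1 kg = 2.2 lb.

144 mg

Weight = 206.7 lb ÷ 2.2 lb/kg = 93.95455 kg
Dose = 0.15 mg/kg/hr × 93.95455 kg = 14.09318 mg/hr
Concentration = 272 mg ÷ 64 mL = 4.25 mg/mL
Rate = 14.09318 mg/hr ÷ 4.25 mg/mL = 3.316043 mL/hr
Volume infused = 3.316043 mL/hr × 9.1 hr = 30.17599 mL
Volume remaining = 64 − 30.17599 = 33.82401 mL
Drug remaining = 33.82401 mL × 4.25 mg/mL = 143.752 mg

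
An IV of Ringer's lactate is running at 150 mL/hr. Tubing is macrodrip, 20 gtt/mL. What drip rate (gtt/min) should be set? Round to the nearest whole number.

50 gtt/min

150 mL/hr ÷ 60 min/hr = 2.5 mL/min
2.5 mL/min × 20 gtt/mL = 50 gtt/min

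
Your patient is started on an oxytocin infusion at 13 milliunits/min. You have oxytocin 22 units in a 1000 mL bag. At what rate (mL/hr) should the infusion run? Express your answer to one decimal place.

35.5 mL/hr

13 milliunits/min × 60 min/hr = 780 milliunits/hr
Concentration = 22 units ÷ 1000 mL = 0.022 units/mL = 22 milliunits/mL
Rate = 780 milliunits/hr ÷ 22 milliunits/mL = 35.45455 mL/hr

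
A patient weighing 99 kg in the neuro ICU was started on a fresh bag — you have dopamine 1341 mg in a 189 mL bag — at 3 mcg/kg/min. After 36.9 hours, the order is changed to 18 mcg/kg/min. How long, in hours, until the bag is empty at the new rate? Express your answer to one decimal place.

Initial rate:
Dose = 3 mcg/kg/min × 99 kg = 297 mcg/min
297 mcg/min × 60 min/hr = 17820 mcg/hr
Concentration = 1341 mg ÷ 189 mL = 7.095238 mg/mL = 7095.238 mcg/mL
Rate = 17820 mcg/hr ÷ 7095.238 mcg/mL = 2.511544 mL/hr
Volume infused so far = 2.511544 mL/hr × 36.9 hr = 92.67596 mL
Volume remaining = 189 − 92.67596 = 96.32404 mL
New rate:
Dose = 18 mcg/kg/min × 99 kg = 1782 mcg/min
1782 mcg/min × 60 min/hr = 106920 mcg/hr
Rate = 106920 mcg/hr ÷ 7095.238 mcg/mL = 15.06926 mL/hr
Time remaining = 96.32404 mL ÷ 15.06926 mL/hr = 6.392088 hr

6.4 hours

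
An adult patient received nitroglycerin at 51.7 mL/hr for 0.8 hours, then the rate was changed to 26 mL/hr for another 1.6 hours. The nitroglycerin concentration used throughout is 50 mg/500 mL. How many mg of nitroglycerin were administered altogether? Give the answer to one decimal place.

Concentration = 50 mg ÷ 500 mL = 0.1 mg/mL
Stage 1: 51.7 mL/hr × 0.8 hr = 41.36 mL → 41.36 mL × 0.1 mg/mL = 4.136 mg
Stage 2: 26 mL/hr × 1.6 hr = 41.6 mL → 41.6 mL × 0.1 mg/mL = 4.16 mg
Total = 4.136 + 4.16 = 8.296 mg

8.3 mg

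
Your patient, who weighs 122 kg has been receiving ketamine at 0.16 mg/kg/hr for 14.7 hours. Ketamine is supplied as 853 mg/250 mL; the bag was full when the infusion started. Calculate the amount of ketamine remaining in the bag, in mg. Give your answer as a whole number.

Dose = 0.16 mg/kg/hr × 122 kg = 19.52 mg/hr
Concentration = 853 mg ÷ 250 mL = 3.412 mg/mL
Rate = 19.52 mg/hr ÷ 3.412 mg/mL = 5.720985 mL/hr
Volume infused = 5.720985 mL/hr × 14.7 hr = 84.09848 mL
Volume remaining = 250 − 84.09848 = 165.9015 mL
Drug remaining = 165.9015 mL × 3.412 mg/mL = 566.056 mg

566 mg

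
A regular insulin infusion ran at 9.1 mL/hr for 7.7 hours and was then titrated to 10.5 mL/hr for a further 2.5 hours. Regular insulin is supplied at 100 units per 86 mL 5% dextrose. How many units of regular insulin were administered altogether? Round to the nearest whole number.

Concentration = 100 units ÷ 86 mL = 1.162791 units/mL
Stage 1: 9.1 mL/hr × 7.7 hr = 70.07 mL → 70.07 mL × 1.162791 units/mL = 81.47674 units
Stage 2: 10.5 mL/hr × 2.5 hr = 26.25 mL → 26.25 mL × 1.162791 units/mL = 30.52326 units
Total = 81.47674 + 30.52326 = 112 units

112 units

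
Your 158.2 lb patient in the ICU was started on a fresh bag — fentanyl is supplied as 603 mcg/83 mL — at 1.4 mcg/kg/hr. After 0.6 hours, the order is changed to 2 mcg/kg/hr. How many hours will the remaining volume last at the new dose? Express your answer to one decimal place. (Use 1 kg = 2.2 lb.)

Initial rate:
Weight = 158.2 lb ÷ 2.2 lb/kg = 71.90909 kg
Dose = 1.4 mcg/kg/hr × 71.90909 kg = 100.6727 mcg/hr
Concentration = 603 mcg ÷ 83 mL = 7.26506 mcg/mL
Rate = 100.6727 mcg/hr ÷ 7.26506 mcg/mL = 13.85711 mL/hr
Volume infused so far = 13.85711 mL/hr × 0.6 hr = 8.314265 mL
Volume remaining = 83 − 8.314265 = 74.68573 mL
New rate:
Dose = 2 mcg/kg/hr × 71.90909 kg = 143.8182 mcg/hr
Rate = 143.8182 mcg/hr ÷ 7.26506 mcg/mL = 19.79587 mL/hr
Time remaining = 74.68573 mL ÷ 19.79587 mL/hr = 3.772794 hr

3.8 hours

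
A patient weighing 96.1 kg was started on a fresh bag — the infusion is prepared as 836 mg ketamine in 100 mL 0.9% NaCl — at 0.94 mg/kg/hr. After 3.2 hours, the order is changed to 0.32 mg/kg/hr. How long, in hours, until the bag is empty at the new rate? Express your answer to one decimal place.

17.8 hours

Initial rate:
Dose = 0.94 mg/kg/hr × 96.1 kg = 90.334 mg/hr
Concentration = 836 mg ÷ 100 mL = 8.36 mg/mL
Rate = 90.334 mg/hr ÷ 8.36 mg/mL = 10.8055 mL/hr
Volume infused so far = 10.8055 mL/hr × 3.2 hr = 34.57761 mL
Volume remaining = 100 − 34.57761 = 65.42239 mL
New rate:
Dose = 0.32 mg/kg/hr × 96.1 kg = 30.752 mg/hr
Rate = 30.752 mg/hr ÷ 8.36 mg/mL = 3.678469 mL/hr
Time remaining = 65.42239 mL ÷ 3.678469 mL/hr = 17.78522 hr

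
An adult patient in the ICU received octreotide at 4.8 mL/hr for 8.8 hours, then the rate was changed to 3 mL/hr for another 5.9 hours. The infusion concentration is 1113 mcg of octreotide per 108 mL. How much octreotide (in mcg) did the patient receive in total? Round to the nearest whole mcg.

Concentration = 1113 mcg ÷ 108 mL = 10.30556 mcg/mL
Stage 1: 4.8 mL/hr × 8.8 hr = 42.24 mL → 42.24 mL × 10.30556 mcg/mL = 435.3067 mcg
Stage 2: 3 mL/hr × 5.9 hr = 17.7 mL → 17.7 mL × 10.30556 mcg/mL = 182.4083 mcg
Total = 435.3067 + 182.4083 = 617.715 mcg

618 mcg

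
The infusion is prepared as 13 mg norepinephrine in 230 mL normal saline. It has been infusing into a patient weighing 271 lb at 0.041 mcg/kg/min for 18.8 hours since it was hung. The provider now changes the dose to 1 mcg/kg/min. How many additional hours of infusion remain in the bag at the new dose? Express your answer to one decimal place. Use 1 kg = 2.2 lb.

Initial rate:
Weight = 271 lb ÷ 2.2 lb/kg = 123.1818 kg
Dose = 0.041 mcg/kg/min × 123.1818 kg = 5.050455 mcg/min
5.050455 mcg/min × 60 min/hr = 303.0273 mcg/hr
Concentration = 13 mg ÷ 230 mL = 0.05652174 mg/mL = 56.52174 mcg/mL
Rate = 303.0273 mcg/hr ÷ 56.52174 mcg/mL = 5.361252 mL/hr
Volume infused so far = 5.361252 mL/hr × 18.8 hr = 100.7915 mL
Volume remaining = 230 − 100.7915 = 129.2085 mL
New rate:
Dose = 1 mcg/kg/min × 123.1818 kg = 123.1818 mcg/min
123.1818 mcg/min × 60 min/hr = 7390.909 mcg/hr
Rate = 7390.909 mcg/hr ÷ 56.52174 mcg/mL = 130.7622 mL/hr
Time remaining = 129.2085 mL ÷ 130.7622 mL/hr = 0.9881176 hr

1.0 hours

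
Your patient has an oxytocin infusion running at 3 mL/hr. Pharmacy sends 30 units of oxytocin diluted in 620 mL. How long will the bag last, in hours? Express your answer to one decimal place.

Duration = 620 mL ÷ 3 mL/hr = 206.6667 hr

206.7 hours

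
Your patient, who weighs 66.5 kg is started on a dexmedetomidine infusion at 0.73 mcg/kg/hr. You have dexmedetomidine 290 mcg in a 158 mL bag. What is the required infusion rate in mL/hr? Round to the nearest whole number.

Dose = 0.73 mcg/kg/hr × 66.5 kg = 48.545 mcg/hr
Concentration = 290 mcg ÷ 158 mL = 1.835443 mcg/mL
Rate = 48.545 mcg/hr ÷ 1.835443 mcg/mL = 26.44866 mL/hr

26 mL/hr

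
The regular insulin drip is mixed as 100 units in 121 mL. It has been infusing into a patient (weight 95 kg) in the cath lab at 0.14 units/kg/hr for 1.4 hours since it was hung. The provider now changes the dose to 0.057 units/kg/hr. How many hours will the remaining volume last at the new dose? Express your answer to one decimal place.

15.0 hours

Initial rate:
Dose = 0.14 units/kg/hr × 95 kg = 13.3 units/hr
Concentration = 100 units ÷ 121 mL = 0.8264463 units/mL
Rate = 13.3 units/hr ÷ 0.8264463 units/mL = 16.093 mL/hr
Volume infused so far = 16.093 mL/hr × 1.4 hr = 22.5302 mL
Volume remaining = 121 − 22.5302 = 98.4698 mL
New rate:
Dose = 0.057 units/kg/hr × 95 kg = 5.415 units/hr
Rate = 5.415 units/hr ÷ 0.8264463 units/mL = 6.55215 mL/hr
Time remaining = 98.4698 mL ÷ 6.55215 mL/hr = 15.02862 hr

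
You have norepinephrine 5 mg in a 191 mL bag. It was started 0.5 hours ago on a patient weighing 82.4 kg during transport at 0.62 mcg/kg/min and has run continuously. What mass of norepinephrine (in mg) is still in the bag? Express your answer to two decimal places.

Dose = 0.62 mcg/kg/min × 82.4 kg = 51.088 mcg/min
51.088 mcg/min × 60 min/hr = 3065.28 mcg/hr
Concentration = 5 mg ÷ 191 mL = 0.02617801 mg/mL = 26.17801 mcg/mL
Rate = 3065.28 mcg/hr ÷ 26.17801 mcg/mL = 117.0937 mL/hr
Volume infused = 117.0937 mL/hr × 0.5 hr = 58.54685 mL
Volume remaining = 191 − 58.54685 = 132.4532 mL
Drug remaining = 132.4532 mL × 26.17801 mcg/mL = 3467.36 mcg = 3.46736 mg

3.47 mg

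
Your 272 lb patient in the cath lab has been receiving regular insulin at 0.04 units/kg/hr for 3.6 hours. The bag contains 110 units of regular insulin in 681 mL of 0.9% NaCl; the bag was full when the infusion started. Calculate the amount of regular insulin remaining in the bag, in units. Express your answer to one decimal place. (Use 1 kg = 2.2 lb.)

Weight = 272 lb ÷ 2.2 lb/kg = 123.6364 kg
Dose = 0.04 units/kg/hr × 123.6364 kg = 4.945455 units/hr
Concentration = 110 units ÷ 681 mL = 0.1615272 units/mL
Rate = 4.945455 units/hr ÷ 0.1615272 units/mL = 30.61686 mL/hr
Volume infused = 30.61686 mL/hr × 3.6 hr = 110.2207 mL
Volume remaining = 681 − 110.2207 = 570.7793 mL
Drug remaining = 570.7793 mL × 0.1615272 units/mL = 92.19636 units

92.2 units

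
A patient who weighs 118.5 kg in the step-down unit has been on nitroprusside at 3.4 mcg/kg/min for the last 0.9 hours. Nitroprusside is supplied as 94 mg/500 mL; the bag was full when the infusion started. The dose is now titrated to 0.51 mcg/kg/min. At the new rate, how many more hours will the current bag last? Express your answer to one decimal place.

Initial rate:
Dose = 3.4 mcg/kg/min × 118.5 kg = 402.9 mcg/min
402.9 mcg/min × 60 min/hr = 24174 mcg/hr
Concentration = 94 mg ÷ 500 mL = 0.188 mg/mL = 188 mcg/mL
Rate = 24174 mcg/hr ÷ 188 mcg/mL = 128.5851 mL/hr
Volume infused so far = 128.5851 mL/hr × 0.9 hr = 115.7266 mL
Volume remaining = 500 − 115.7266 = 384.2734 mL
New rate:
Dose = 0.51 mcg/kg/min × 118.5 kg = 60.435 mcg/min
60.435 mcg/min × 60 min/hr = 3626.1 mcg/hr
Rate = 3626.1 mcg/hr ÷ 188 mcg/mL = 19.28777 mL/hr
Time remaining = 384.2734 mL ÷ 19.28777 mL/hr = 19.92317 hr

19.9 hours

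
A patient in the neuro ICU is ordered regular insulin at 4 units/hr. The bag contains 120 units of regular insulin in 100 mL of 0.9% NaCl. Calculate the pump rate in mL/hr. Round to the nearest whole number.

Concentration = 120 units ÷ 100 mL = 1.2 units/mL
Rate = 4 units/hr ÷ 1.2 units/mL = 3.333333 mL/hr

3 mL/hr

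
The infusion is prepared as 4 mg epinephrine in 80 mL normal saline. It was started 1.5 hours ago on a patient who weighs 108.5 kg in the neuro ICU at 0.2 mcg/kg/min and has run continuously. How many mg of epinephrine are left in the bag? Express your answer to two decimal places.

Dose = 0.2 mcg/kg/min × 108.5 kg = 21.7 mcg/min
21.7 mcg/min × 60 min/hr = 1302 mcg/hr
Concentration = 4 mg ÷ 80 mL = 0.05 mg/mL = 50 mcg/mL
Rate = 1302 mcg/hr ÷ 50 mcg/mL = 26.04 mL/hr
Volume infused = 26.04 mL/hr × 1.5 hr = 39.06 mL
Volume remaining = 80 − 39.06 = 40.94 mL
Drug remaining = 40.94 mL × 50 mcg/mL = 2047 mcg = 2.047 mg

2.05 mg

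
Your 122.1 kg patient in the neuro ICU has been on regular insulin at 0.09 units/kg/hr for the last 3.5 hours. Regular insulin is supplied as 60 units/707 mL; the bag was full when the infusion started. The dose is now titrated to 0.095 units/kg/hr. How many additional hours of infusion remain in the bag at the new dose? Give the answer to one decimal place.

1.9 hours

Initial rate:
Dose = 0.09 units/kg/hr × 122.1 kg = 10.989 units/hr
Concentration = 60 units ÷ 707 mL = 0.08486563 units/mL
Rate = 10.989 units/hr ÷ 0.08486563 units/mL = 129.487 mL/hr
Volume infused so far = 129.487 mL/hr × 3.5 hr = 453.2047 mL
Volume remaining = 707 − 453.2047 = 253.7953 mL
New rate:
Dose = 0.095 units/kg/hr × 122.1 kg = 11.5995 units/hr
Rate = 11.5995 units/hr ÷ 0.08486563 units/mL = 136.6808 mL/hr
Time remaining = 253.7953 mL ÷ 136.6808 mL/hr = 1.856847 hr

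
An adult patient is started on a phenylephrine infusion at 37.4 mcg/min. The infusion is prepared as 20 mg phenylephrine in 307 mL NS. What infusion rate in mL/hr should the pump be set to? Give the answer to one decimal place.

34.4 mL/hr

37.4 mcg/min × 60 min/hr = 2244 mcg/hr
Concentration = 20 mg ÷ 307 mL = 0.06514658 mg/mL = 65.14658 mcg/mL
Rate = 2244 mcg/hr ÷ 65.14658 mcg/mL = 34.4454 mL/hr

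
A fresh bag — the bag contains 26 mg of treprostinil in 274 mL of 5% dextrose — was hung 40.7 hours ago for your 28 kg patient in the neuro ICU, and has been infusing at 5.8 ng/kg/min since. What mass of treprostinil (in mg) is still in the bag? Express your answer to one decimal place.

Dose = 5.8 ng/kg/min × 28 kg = 162.4 ng/min
162.4 ng/min × 60 min/hr = 9744 ng/hr
Concentration = 26 mg ÷ 274 mL = 0.09489051 mg/mL = 94890.51 ng/mL
Rate = 9744 ng/hr ÷ 94890.51 ng/mL = 0.1026868 mL/hr
Volume infused = 0.1026868 mL/hr × 40.7 hr = 4.179352 mL
Volume remaining = 274 − 4.179352 = 269.8206 mL
Drug remaining = 269.8206 mL × 94890.51 ng/mL = 25603419 ng = 25.60342 mg

25.6 mg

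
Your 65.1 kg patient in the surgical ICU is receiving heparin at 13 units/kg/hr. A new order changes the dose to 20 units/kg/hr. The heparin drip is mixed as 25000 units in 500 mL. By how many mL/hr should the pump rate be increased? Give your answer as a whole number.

9 mL/hr

At the current dose:
Dose = 13 units/kg/hr × 65.1 kg = 846.3 units/hr
Concentration = 25000 units ÷ 500 mL = 50 units/mL
Rate = 846.3 units/hr ÷ 50 units/mL = 16.926 mL/hr
At the new dose:
Dose = 20 units/kg/hr × 65.1 kg = 1302 units/hr
Rate = 1302 units/hr ÷ 50 units/mL = 26.04 mL/hr
Change = 26.04 − 16.926 = 9.114 mL/hr → 9.114 mL/hr increase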